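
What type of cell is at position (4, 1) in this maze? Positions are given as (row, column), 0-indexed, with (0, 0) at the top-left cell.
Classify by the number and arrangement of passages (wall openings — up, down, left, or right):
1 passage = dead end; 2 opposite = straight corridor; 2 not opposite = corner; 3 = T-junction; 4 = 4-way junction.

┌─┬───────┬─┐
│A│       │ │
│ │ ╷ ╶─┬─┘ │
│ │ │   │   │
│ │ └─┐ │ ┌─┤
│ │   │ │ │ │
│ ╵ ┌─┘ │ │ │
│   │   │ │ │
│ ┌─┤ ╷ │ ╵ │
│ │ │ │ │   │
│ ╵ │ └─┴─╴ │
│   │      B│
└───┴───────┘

Checking cell at (4, 1):
Number of passages: 1
Cell type: dead end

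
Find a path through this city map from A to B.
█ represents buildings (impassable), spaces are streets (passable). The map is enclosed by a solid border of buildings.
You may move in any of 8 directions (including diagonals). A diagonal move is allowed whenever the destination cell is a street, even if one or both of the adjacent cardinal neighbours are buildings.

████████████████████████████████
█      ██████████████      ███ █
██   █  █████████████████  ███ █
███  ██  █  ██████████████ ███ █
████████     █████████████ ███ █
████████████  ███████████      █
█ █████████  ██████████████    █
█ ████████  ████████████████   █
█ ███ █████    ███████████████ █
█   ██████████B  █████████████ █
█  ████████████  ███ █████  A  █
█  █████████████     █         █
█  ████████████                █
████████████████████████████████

Finding the shortest path from A to B:
Movement: 8-directional
Path length: 14 steps
Directions: left → left → down-left → left → left → left → down-left → left → left → left → left → up-left → up-left → up-left

Solution:

████████████████████████████████
█      ██████████████      ███ █
██   █  █████████████████  ███ █
███  ██  █  ██████████████ ███ █
████████     █████████████ ███ █
████████████  ███████████      █
█ █████████  ██████████████    █
█ ████████  ████████████████   █
█ ███ █████    ███████████████ █
█   ██████████B  █████████████ █
█  ████████████↖ ███ █████↙←A  █
█  █████████████↖    █↙←←←     █
█  ████████████  ↖←←←←         █
████████████████████████████████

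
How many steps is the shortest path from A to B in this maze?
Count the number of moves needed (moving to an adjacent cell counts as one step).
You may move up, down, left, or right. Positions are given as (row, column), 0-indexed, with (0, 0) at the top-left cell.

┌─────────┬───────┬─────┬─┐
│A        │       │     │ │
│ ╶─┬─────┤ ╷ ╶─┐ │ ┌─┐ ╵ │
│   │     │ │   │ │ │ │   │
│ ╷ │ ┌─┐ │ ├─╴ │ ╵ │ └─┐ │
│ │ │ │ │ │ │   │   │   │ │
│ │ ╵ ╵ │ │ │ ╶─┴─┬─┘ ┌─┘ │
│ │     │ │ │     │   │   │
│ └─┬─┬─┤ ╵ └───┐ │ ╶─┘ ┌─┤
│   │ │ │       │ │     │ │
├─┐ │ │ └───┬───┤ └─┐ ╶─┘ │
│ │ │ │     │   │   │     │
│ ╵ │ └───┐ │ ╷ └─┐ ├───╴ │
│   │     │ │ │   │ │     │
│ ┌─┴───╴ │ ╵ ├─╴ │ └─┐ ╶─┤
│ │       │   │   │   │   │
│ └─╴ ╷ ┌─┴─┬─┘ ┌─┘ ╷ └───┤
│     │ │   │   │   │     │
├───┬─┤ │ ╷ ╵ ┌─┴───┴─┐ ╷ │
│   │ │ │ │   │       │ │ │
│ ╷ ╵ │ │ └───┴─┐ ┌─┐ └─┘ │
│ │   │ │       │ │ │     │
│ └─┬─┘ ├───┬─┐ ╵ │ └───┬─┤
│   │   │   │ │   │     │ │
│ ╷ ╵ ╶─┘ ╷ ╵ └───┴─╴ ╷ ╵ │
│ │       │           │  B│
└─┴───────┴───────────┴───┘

Using BFS to find shortest path:
Start: (0, 0), End: (12, 12)
Path found:
(0,0) → (1,0) → (2,0) → (3,0) → (4,0) → (4,1) → (5,1) → (6,1) → (6,0) → (7,0) → (8,0) → (8,1) → (8,2) → (7,2) → (7,3) → (8,3) → (9,3) → (10,3) → (11,3) → (11,2) → (12,2) → (12,3) → (12,4) → (11,4) → (11,5) → (12,5) → (12,6) → (12,7) → (12,8) → (12,9) → (12,10) → (11,10) → (11,11) → (12,11) → (12,12)
Number of steps: 34

Solution:

┌─────────┬───────┬─────┬─┐
│A        │       │     │ │
│ ╶─┬─────┤ ╷ ╶─┐ │ ┌─┐ ╵ │
│↓  │     │ │   │ │ │ │   │
│ ╷ │ ┌─┐ │ ├─╴ │ ╵ │ └─┐ │
│↓│ │ │ │ │ │   │   │   │ │
│ │ ╵ ╵ │ │ │ ╶─┴─┬─┘ ┌─┘ │
│↓│     │ │ │     │   │   │
│ └─┬─┬─┤ ╵ └───┐ │ ╶─┘ ┌─┤
│↳ ↓│ │ │       │ │     │ │
├─┐ │ │ └───┬───┤ └─┐ ╶─┘ │
│ │↓│ │     │   │   │     │
│ ╵ │ └───┐ │ ╷ └─┐ ├───╴ │
│↓ ↲│     │ │ │   │ │     │
│ ┌─┴───╴ │ ╵ ├─╴ │ └─┐ ╶─┤
│↓│  ↱ ↓  │   │   │   │   │
│ └─╴ ╷ ┌─┴─┬─┘ ┌─┘ ╷ └───┤
│↳ → ↑│↓│   │   │   │     │
├───┬─┤ │ ╷ ╵ ┌─┴───┴─┐ ╷ │
│   │ │↓│ │   │       │ │ │
│ ╷ ╵ │ │ └───┴─┐ ┌─┐ └─┘ │
│ │   │↓│       │ │ │     │
│ └─┬─┘ ├───┬─┐ ╵ │ └───┬─┤
│   │↓ ↲│↱ ↓│ │   │  ↱ ↓│ │
│ ╷ ╵ ╶─┘ ╷ ╵ └───┴─╴ ╷ ╵ │
│ │  ↳ → ↑│↳ → → → → ↑│↳ B│
└─┴───────┴───────────┴───┘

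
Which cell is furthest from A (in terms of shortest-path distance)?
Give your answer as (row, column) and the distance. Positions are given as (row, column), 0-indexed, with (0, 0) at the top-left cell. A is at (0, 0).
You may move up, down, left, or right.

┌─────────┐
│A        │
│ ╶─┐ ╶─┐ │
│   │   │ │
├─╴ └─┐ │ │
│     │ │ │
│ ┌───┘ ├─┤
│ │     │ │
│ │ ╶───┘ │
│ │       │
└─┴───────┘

Computing BFS distances from A to all cells:
Furthest cell: (3, 4)
Distance: 13 steps

Path from A to the furthest cell:

┌─────────┐
│A → ↓    │
│ ╶─┐ ╶─┐ │
│   │↳ ↓│ │
├─╴ └─┐ │ │
│     │↓│ │
│ ┌───┘ ├─┤
│ │↓ ← ↲│B│
│ │ ╶───┘ │
│ │↳ → → ↑│
└─┴───────┘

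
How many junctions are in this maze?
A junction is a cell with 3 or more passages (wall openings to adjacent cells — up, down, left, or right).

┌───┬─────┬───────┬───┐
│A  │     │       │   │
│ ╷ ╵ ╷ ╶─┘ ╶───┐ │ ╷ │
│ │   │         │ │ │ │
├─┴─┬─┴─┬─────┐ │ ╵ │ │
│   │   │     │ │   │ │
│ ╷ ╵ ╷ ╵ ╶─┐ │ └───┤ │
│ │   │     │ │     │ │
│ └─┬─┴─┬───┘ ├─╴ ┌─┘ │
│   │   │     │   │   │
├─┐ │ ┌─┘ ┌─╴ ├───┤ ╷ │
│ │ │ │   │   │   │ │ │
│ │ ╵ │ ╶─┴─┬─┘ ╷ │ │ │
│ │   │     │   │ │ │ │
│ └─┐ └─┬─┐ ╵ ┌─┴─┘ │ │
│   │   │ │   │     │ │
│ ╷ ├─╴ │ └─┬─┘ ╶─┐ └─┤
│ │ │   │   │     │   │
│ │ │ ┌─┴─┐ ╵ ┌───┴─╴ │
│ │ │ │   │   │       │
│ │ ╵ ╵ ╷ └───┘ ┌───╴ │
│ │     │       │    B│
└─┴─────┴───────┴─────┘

Checking each cell for number of passages:

Junctions found (3+ passages):
  (0, 3): 3 passages
  (1, 5): 3 passages
  (3, 4): 3 passages
  (3, 8): 3 passages
  (4, 6): 3 passages
  (4, 10): 3 passages
  (6, 2): 3 passages
  (7, 0): 3 passages
  (7, 9): 3 passages
  (8, 7): 3 passages
  (9, 10): 3 passages
  (10, 2): 3 passages
Total junctions: 12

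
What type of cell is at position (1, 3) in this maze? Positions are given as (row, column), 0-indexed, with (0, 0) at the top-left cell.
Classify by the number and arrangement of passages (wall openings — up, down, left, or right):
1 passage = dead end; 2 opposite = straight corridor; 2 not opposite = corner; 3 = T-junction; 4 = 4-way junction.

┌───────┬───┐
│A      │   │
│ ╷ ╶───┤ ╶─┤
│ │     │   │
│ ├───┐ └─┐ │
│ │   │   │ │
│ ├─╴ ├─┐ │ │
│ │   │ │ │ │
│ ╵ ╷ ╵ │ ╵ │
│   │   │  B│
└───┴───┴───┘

Checking cell at (1, 3):
Number of passages: 2
Cell type: corner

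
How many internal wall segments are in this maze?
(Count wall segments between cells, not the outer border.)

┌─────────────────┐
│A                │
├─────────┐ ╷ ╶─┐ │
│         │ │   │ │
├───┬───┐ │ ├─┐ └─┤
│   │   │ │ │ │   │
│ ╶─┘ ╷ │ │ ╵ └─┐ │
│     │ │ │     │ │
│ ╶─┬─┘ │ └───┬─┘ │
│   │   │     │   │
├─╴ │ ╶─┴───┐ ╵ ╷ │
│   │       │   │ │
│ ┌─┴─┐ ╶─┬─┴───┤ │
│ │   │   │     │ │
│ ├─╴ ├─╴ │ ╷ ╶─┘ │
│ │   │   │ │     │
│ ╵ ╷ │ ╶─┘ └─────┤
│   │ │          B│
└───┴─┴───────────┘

Counting internal wall segments:
Total internal walls: 64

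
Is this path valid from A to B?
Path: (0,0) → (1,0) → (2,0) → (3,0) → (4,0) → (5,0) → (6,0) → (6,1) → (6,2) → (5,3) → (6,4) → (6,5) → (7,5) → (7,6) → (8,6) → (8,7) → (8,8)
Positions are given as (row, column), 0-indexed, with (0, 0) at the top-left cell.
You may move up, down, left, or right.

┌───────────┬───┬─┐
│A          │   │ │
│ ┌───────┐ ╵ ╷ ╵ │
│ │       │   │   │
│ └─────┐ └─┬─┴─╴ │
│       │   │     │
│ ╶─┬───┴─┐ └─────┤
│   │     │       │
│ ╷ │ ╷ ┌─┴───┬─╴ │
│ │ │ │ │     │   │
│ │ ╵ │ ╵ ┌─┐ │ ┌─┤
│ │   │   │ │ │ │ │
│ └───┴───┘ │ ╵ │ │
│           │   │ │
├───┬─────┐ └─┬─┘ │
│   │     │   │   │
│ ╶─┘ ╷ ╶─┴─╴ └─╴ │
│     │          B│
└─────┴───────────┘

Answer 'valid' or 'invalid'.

Checking path validity:
Result: Invalid move at step 9: cannot move from (6, 2) to (5, 3).

invalid

Correct solution:

┌───────────┬───┬─┐
│A          │   │ │
│ ┌───────┐ ╵ ╷ ╵ │
│↓│       │   │   │
│ └─────┐ └─┬─┴─╴ │
│↓      │   │     │
│ ╶─┬───┴─┐ └─────┤
│↓  │     │       │
│ ╷ │ ╷ ┌─┴───┬─╴ │
│↓│ │ │ │     │   │
│ │ ╵ │ ╵ ┌─┐ │ ┌─┤
│↓│   │   │ │ │ │ │
│ └───┴───┘ │ ╵ │ │
│↳ → → → → ↓│   │ │
├───┬─────┐ └─┬─┘ │
│   │     │↳ ↓│   │
│ ╶─┘ ╷ ╶─┴─╴ └─╴ │
│     │      ↳ → B│
└─────┴───────────┘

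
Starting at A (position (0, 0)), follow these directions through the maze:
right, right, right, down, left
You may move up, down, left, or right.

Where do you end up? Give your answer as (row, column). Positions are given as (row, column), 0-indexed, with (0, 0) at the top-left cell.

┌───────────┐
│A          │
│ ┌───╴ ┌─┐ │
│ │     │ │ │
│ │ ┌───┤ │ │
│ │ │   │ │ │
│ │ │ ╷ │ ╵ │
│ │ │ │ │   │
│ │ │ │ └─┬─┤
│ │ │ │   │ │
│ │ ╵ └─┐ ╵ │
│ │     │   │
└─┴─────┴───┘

Following directions step by step:
Start: (0, 0)
  right: (0, 0) → (0, 1)
  right: (0, 1) → (0, 2)
  right: (0, 2) → (0, 3)
  down: (0, 3) → (1, 3)
  left: (1, 3) → (1, 2)
Final position: (1, 2)

Path taken:

┌───────────┐
│A → → ↓    │
│ ┌───╴ ┌─┐ │
│ │  B ↲│ │ │
│ │ ┌───┤ │ │
│ │ │   │ │ │
│ │ │ ╷ │ ╵ │
│ │ │ │ │   │
│ │ │ │ └─┬─┤
│ │ │ │   │ │
│ │ ╵ └─┐ ╵ │
│ │     │   │
└─┴─────┴───┘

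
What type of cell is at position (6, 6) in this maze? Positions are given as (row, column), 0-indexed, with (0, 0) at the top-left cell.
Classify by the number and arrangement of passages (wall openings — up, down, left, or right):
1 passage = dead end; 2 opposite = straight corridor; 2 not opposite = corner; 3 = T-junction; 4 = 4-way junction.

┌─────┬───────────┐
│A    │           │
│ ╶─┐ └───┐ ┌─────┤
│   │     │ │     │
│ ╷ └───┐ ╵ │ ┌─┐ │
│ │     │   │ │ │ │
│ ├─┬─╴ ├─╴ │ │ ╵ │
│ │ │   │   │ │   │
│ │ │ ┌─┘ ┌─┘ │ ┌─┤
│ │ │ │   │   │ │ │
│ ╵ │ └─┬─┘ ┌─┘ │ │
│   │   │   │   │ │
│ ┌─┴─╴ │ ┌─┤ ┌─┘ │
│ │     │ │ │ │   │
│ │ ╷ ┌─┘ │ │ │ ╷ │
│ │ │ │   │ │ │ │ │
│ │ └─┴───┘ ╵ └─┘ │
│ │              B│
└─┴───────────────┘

Checking cell at (6, 6):
Number of passages: 2
Cell type: straight corridor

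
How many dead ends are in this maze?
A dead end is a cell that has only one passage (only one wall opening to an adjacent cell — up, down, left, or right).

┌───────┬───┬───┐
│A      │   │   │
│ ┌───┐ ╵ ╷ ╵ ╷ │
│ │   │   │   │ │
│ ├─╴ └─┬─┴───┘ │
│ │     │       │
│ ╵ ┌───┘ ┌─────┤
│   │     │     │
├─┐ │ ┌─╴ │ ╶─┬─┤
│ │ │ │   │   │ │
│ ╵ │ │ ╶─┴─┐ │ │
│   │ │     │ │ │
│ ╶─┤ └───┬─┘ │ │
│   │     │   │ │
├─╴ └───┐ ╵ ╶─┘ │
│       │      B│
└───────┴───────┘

Checking each cell for number of passages:

Dead ends found at positions:
  (1, 1)
  (2, 3)
  (3, 7)
  (4, 0)
  (4, 7)
  (5, 5)
  (7, 0)
  (7, 3)
Total dead ends: 8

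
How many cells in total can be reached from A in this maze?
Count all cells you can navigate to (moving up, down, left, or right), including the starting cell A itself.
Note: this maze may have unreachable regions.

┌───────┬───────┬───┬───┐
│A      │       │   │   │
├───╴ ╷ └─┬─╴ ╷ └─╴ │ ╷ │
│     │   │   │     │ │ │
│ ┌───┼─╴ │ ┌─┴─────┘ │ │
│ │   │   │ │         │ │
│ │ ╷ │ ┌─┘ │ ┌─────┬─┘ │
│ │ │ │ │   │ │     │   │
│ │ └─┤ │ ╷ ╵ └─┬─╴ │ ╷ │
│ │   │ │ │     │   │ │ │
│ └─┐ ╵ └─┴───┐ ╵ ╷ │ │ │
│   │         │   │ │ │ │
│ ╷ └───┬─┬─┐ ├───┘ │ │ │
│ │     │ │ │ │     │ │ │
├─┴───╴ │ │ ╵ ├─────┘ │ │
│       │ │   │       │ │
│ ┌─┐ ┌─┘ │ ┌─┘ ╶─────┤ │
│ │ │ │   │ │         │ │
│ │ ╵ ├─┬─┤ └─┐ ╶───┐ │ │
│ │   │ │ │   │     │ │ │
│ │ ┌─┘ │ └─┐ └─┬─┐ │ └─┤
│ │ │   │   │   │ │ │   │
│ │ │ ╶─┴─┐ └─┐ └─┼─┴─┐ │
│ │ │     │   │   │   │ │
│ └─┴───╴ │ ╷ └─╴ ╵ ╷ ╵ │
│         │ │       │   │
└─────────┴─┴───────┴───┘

Using BFS/flood-fill to find all reachable cells from A:
Maze size: 13 × 12 = 156 total cells
5 cell(s) are walled off and cannot be reached from A.
Reachable cells: 151

Reachable region (· marks reachable cells):

┌───────┬───────┬───┬───┐
│A · · ·│· · · ·│· ·│· ·│
├───╴ ╷ └─┬─╴ ╷ └─╴ │ ╷ │
│· · ·│· ·│· ·│· · ·│·│·│
│ ┌───┼─╴ │ ┌─┴─────┘ │ │
│·│· ·│· ·│·│· · · · ·│·│
│ │ ╷ │ ┌─┘ │ ┌─────┬─┘ │
│·│·│·│·│· ·│·│· · ·│· ·│
│ │ └─┤ │ ╷ ╵ └─┬─╴ │ ╷ │
│·│· ·│·│·│· · ·│· ·│·│·│
│ └─┐ ╵ └─┴───┐ ╵ ╷ │ │ │
│· ·│· · · · ·│· ·│·│·│·│
│ ╷ └───┬─┬─┐ ├───┘ │ │ │
│·│· · ·│ │·│·│· · ·│·│·│
├─┴───╴ │ │ ╵ ├─────┘ │ │
│· · · ·│ │· ·│· · · ·│·│
│ ┌─┐ ┌─┘ │ ┌─┘ ╶─────┤ │
│·│·│·│   │·│· · · · ·│·│
│ │ ╵ ├─┬─┤ └─┐ ╶───┐ │ │
│·│· ·│·│·│· ·│· · ·│·│·│
│ │ ┌─┘ │ └─┐ └─┬─┐ │ └─┤
│·│·│· ·│· ·│· ·│ │·│· ·│
│ │ │ ╶─┴─┐ └─┐ └─┼─┴─┐ │
│·│·│· · ·│· ·│· ·│· ·│·│
│ └─┴───╴ │ ╷ └─╴ ╵ ╷ ╵ │
│· · · · ·│·│· · · ·│· ·│
└─────────┴─┴───────┴───┘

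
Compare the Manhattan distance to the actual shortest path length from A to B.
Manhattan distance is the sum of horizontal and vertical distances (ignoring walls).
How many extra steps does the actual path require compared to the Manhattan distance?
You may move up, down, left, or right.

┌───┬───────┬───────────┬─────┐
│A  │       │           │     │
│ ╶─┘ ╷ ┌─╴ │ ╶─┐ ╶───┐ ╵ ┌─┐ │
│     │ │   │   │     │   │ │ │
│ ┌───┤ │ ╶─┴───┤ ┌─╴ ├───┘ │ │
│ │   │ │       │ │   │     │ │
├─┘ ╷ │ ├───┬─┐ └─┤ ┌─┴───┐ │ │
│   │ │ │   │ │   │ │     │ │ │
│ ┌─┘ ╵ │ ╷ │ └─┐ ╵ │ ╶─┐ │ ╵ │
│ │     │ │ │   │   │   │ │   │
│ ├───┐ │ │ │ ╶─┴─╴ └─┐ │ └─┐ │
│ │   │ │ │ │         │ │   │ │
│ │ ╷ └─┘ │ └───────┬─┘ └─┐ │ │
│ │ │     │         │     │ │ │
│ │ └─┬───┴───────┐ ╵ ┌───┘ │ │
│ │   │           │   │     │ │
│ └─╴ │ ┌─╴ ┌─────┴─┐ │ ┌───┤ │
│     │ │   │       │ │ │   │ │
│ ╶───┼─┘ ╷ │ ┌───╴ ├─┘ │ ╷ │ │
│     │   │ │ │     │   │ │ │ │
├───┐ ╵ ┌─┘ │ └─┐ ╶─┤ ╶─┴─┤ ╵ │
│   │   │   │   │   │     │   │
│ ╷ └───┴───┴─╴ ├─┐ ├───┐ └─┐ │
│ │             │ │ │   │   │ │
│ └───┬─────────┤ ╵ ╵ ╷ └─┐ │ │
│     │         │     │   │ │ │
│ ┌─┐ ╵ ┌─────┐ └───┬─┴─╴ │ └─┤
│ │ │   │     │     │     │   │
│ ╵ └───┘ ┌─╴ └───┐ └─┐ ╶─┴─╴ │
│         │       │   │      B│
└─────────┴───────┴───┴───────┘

Manhattan distance: |14 - 0| + |14 - 0| = 28
Actual path length: 70
Extra steps: 70 - 28 = 42

Solution:

┌───┬───────┬───────────┬─────┐
│A  │↱ ↓    │           │     │
│ ╶─┘ ╷ ┌─╴ │ ╶─┐ ╶───┐ ╵ ┌─┐ │
│↳ → ↑│↓│   │   │     │   │ │ │
│ ┌───┤ │ ╶─┴───┤ ┌─╴ ├───┘ │ │
│ │↓ ↰│↓│       │ │   │     │ │
├─┘ ╷ │ ├───┬─┐ └─┤ ┌─┴───┐ │ │
│↓ ↲│↑│↓│↱ ↓│ │   │ │↱ → ↓│ │ │
│ ┌─┘ ╵ │ ╷ │ └─┐ ╵ │ ╶─┐ │ ╵ │
│↓│  ↑ ↲│↑│↓│   │   │↑ ↰│↓│   │
│ ├───┐ │ │ │ ╶─┴─╴ └─┐ │ └─┐ │
│↓│↱ ↓│ │↑│↓│         │↑│↳ ↓│ │
│ │ ╷ └─┘ │ └───────┬─┘ └─┐ │ │
│↓│↑│↳ → ↑│↳ → → → ↓│↱ ↑  │↓│ │
│ │ └─┬───┴───────┐ ╵ ┌───┘ │ │
│↓│↑ ↰│           │↳ ↑│↓ ← ↲│ │
│ └─╴ │ ┌─╴ ┌─────┴─┐ │ ┌───┤ │
│↳ → ↑│ │   │       │ │↓│   │ │
│ ╶───┼─┘ ╷ │ ┌───╴ ├─┘ │ ╷ │ │
│     │   │ │ │     │↓ ↲│ │ │ │
├───┐ ╵ ┌─┘ │ └─┐ ╶─┤ ╶─┴─┤ ╵ │
│   │   │   │   │   │↳ → ↓│   │
│ ╷ └───┴───┴─╴ ├─┐ ├───┐ └─┐ │
│ │             │ │ │   │↳ ↓│ │
│ └───┬─────────┤ ╵ ╵ ╷ └─┐ │ │
│     │         │     │   │↓│ │
│ ┌─┐ ╵ ┌─────┐ └───┬─┴─╴ │ └─┤
│ │ │   │     │     │     │↳ ↓│
│ ╵ └───┘ ┌─╴ └───┐ └─┐ ╶─┴─╴ │
│         │       │   │      B│
└─────────┴───────┴───┴───────┘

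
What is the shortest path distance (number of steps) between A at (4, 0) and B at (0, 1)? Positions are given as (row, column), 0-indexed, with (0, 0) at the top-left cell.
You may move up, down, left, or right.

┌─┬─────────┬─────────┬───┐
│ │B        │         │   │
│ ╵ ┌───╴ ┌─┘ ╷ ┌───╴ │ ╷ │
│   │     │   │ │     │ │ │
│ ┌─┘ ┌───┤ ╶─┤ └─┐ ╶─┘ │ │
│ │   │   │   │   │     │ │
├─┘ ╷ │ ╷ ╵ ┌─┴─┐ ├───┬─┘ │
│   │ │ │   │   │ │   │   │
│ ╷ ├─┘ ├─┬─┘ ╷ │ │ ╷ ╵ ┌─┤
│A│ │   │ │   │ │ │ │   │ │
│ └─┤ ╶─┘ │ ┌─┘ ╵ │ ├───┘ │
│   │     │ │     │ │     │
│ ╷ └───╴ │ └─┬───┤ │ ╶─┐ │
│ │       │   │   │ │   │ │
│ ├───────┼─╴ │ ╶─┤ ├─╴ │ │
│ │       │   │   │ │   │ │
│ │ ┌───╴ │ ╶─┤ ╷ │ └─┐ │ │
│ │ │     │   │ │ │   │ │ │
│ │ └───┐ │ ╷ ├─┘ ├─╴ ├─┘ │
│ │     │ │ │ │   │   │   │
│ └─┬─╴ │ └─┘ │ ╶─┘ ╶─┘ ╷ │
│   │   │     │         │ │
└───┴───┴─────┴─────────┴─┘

Finding path from (4, 0) to (0, 1):
Path: (4,0) → (3,0) → (3,1) → (2,1) → (2,2) → (1,2) → (1,3) → (1,4) → (0,4) → (0,3) → (0,2) → (0,1)
Distance: 11 steps

Solution:

┌─┬─────────┬─────────┬───┐
│ │B ← ← ↰  │         │   │
│ ╵ ┌───╴ ┌─┘ ╷ ┌───╴ │ ╷ │
│   │↱ → ↑│   │ │     │ │ │
│ ┌─┘ ┌───┤ ╶─┤ └─┐ ╶─┘ │ │
│ │↱ ↑│   │   │   │     │ │
├─┘ ╷ │ ╷ ╵ ┌─┴─┐ ├───┬─┘ │
│↱ ↑│ │ │   │   │ │   │   │
│ ╷ ├─┘ ├─┬─┘ ╷ │ │ ╷ ╵ ┌─┤
│A│ │   │ │   │ │ │ │   │ │
│ └─┤ ╶─┘ │ ┌─┘ ╵ │ ├───┘ │
│   │     │ │     │ │     │
│ ╷ └───╴ │ └─┬───┤ │ ╶─┐ │
│ │       │   │   │ │   │ │
│ ├───────┼─╴ │ ╶─┤ ├─╴ │ │
│ │       │   │   │ │   │ │
│ │ ┌───╴ │ ╶─┤ ╷ │ └─┐ │ │
│ │ │     │   │ │ │   │ │ │
│ │ └───┐ │ ╷ ├─┘ ├─╴ ├─┘ │
│ │     │ │ │ │   │   │   │
│ └─┬─╴ │ └─┘ │ ╶─┘ ╶─┘ ╷ │
│   │   │     │         │ │
└───┴───┴─────┴─────────┴─┘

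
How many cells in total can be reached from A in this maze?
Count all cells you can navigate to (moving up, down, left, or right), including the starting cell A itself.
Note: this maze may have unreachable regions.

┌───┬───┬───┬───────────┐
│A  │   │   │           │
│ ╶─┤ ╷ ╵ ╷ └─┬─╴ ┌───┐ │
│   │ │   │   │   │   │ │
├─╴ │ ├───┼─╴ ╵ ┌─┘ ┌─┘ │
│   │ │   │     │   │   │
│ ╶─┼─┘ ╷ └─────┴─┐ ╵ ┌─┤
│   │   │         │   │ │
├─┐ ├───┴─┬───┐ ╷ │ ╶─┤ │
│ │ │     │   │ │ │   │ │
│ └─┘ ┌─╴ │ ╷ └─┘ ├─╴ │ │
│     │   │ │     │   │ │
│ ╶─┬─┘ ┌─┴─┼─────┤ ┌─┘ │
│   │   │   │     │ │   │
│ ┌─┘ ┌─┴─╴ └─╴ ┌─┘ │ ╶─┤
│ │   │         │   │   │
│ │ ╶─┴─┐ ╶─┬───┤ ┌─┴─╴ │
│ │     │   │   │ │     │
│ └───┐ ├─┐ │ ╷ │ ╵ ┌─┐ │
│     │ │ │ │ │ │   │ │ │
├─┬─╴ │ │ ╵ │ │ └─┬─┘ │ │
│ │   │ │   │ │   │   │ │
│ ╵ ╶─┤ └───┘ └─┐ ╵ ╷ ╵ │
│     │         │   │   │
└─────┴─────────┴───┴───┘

Using BFS/flood-fill to find all reachable cells from A:
Maze size: 12 × 12 = 144 total cells
135 cell(s) are walled off and cannot be reached from A.
Reachable cells: 9

Reachable region (· marks reachable cells):

┌───┬───┬───┬───────────┐
│A ·│   │   │           │
│ ╶─┤ ╷ ╵ ╷ └─┬─╴ ┌───┐ │
│· ·│ │   │   │   │   │ │
├─╴ │ ├───┼─╴ ╵ ┌─┘ ┌─┘ │
│· ·│ │   │     │   │   │
│ ╶─┼─┘ ╷ └─────┴─┐ ╵ ┌─┤
│· ·│   │         │   │ │
├─┐ ├───┴─┬───┐ ╷ │ ╶─┤ │
│ │·│     │   │ │ │   │ │
│ └─┘ ┌─╴ │ ╷ └─┘ ├─╴ │ │
│     │   │ │     │   │ │
│ ╶─┬─┘ ┌─┴─┼─────┤ ┌─┘ │
│   │   │   │     │ │   │
│ ┌─┘ ┌─┴─╴ └─╴ ┌─┘ │ ╶─┤
│ │   │         │   │   │
│ │ ╶─┴─┐ ╶─┬───┤ ┌─┴─╴ │
│ │     │   │   │ │     │
│ └───┐ ├─┐ │ ╷ │ ╵ ┌─┐ │
│     │ │ │ │ │ │   │ │ │
├─┬─╴ │ │ ╵ │ │ └─┬─┘ │ │
│ │   │ │   │ │   │   │ │
│ ╵ ╶─┤ └───┘ └─┐ ╵ ╷ ╵ │
│     │         │   │   │
└─────┴─────────┴───┴───┘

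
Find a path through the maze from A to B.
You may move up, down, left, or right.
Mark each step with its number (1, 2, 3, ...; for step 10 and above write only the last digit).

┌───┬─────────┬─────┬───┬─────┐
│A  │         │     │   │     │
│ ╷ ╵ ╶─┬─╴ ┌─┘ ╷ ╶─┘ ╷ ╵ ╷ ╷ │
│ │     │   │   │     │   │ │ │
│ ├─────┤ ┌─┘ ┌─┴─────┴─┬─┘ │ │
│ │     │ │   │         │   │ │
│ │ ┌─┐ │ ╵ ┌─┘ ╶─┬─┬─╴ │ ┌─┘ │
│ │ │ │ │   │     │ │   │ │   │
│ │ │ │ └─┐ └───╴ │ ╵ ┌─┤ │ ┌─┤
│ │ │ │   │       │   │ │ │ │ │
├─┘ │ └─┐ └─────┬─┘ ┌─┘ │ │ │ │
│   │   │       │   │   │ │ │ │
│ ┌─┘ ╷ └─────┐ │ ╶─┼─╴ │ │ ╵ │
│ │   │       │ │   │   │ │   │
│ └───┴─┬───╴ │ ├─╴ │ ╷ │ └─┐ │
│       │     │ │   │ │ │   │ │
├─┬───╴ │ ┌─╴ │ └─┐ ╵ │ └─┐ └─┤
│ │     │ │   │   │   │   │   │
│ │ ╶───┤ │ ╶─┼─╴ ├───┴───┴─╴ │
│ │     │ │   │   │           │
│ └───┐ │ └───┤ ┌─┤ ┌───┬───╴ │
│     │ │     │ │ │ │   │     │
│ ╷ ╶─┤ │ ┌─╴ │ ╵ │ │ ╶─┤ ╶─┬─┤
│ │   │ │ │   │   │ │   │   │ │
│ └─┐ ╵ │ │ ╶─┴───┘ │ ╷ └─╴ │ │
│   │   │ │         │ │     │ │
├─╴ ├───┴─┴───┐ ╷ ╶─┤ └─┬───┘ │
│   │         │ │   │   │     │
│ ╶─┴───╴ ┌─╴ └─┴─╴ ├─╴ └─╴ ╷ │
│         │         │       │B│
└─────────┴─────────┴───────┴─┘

Finding the shortest path through the maze:
Path length: 58 steps
Directions: right → down → right → up → right → right → right → down → left → down → down → right → up → right → up → right → up → right → down → right → right → up → right → down → right → up → right → down → down → left → down → down → down → down → down → right → down → right → down → down → left → left → down → right → down → left → left → up → left → down → down → right → down → right → right → up → right → down

Solution:

┌───┬─────────┬─────┬───┬─────┐
│A 1│4 5 6 7  │7 8  │2 3│6 7  │
│ ╷ ╵ ╶─┬─╴ ┌─┘ ╷ ╶─┘ ╷ ╵ ╷ ╷ │
│ │2 3  │9 8│5 6│9 0 1│4 5│8│ │
│ ├─────┤ ┌─┘ ┌─┴─────┴─┬─┘ │ │
│ │     │0│3 4│         │0 9│ │
│ │ ┌─┐ │ ╵ ┌─┘ ╶─┬─┬─╴ │ ┌─┘ │
│ │ │ │ │1 2│     │ │   │1│   │
│ │ │ │ └─┐ └───╴ │ ╵ ┌─┤ │ ┌─┤
│ │ │ │   │       │   │ │2│ │ │
├─┘ │ └─┐ └─────┬─┘ ┌─┘ │ │ │ │
│   │   │       │   │   │3│ │ │
│ ┌─┘ ╷ └─────┐ │ ╶─┼─╴ │ │ ╵ │
│ │   │       │ │   │   │4│   │
│ └───┴─┬───╴ │ ├─╴ │ ╷ │ └─┐ │
│       │     │ │   │ │ │5 6│ │
├─┬───╴ │ ┌─╴ │ └─┐ ╵ │ └─┐ └─┤
│ │     │ │   │   │   │   │7 8│
│ │ ╶───┤ │ ╶─┼─╴ ├───┴───┴─╴ │
│ │     │ │   │   │          9│
│ └───┐ │ └───┤ ┌─┤ ┌───┬───╴ │
│     │ │     │ │ │ │   │2 1 0│
│ ╷ ╶─┤ │ ┌─╴ │ ╵ │ │ ╶─┤ ╶─┬─┤
│ │   │ │ │   │   │ │9 8│3 4│ │
│ └─┐ ╵ │ │ ╶─┴───┘ │ ╷ └─╴ │ │
│   │   │ │         │0│7 6 5│ │
├─╴ ├───┴─┴───┐ ╷ ╶─┤ └─┬───┘ │
│   │         │ │   │1 2│  6 7│
│ ╶─┴───╴ ┌─╴ └─┴─╴ ├─╴ └─╴ ╷ │
│         │         │  3 4 5│B│
└─────────┴─────────┴───────┴─┘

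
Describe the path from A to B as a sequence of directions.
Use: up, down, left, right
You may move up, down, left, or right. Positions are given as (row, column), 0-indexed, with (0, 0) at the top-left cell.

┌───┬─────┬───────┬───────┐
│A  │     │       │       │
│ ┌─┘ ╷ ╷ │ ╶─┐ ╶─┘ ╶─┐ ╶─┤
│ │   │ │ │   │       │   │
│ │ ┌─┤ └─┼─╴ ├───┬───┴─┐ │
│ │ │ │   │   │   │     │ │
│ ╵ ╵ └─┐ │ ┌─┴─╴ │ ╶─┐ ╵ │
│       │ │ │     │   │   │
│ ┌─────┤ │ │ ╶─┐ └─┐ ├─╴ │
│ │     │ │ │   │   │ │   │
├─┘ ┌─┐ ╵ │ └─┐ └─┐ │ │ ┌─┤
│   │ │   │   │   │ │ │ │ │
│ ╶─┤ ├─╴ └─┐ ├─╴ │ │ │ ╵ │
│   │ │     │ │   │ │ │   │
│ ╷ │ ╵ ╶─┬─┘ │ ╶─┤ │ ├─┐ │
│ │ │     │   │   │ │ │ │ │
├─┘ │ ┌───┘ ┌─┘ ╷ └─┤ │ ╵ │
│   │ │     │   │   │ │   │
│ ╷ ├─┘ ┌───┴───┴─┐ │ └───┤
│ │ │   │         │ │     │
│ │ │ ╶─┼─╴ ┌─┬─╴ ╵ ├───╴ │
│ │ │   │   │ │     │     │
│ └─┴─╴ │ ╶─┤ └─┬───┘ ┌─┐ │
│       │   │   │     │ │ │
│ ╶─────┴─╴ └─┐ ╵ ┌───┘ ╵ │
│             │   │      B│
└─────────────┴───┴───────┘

Finding the path and converting it to directions:
Path through cells: (0,0) → (1,0) → (2,0) → (3,0) → (3,1) → (2,1) → (1,1) → (1,2) → (0,2) → (0,3) → (1,3) → (2,3) → (2,4) → (3,4) → (4,4) → (5,4) → (5,3) → (4,3) → (4,2) → (4,1) → (5,1) → (5,0) → (6,0) → (6,1) → (7,1) → (8,1) → (8,0) → (9,0) → (10,0) → (11,0) → (11,1) → (11,2) → (11,3) → (10,3) → (10,2) → (9,2) → (9,3) → (8,3) → (8,4) → (8,5) → (7,5) → (7,6) → (6,6) → (5,6) → (5,5) → (4,5) → (3,5) → (2,5) → (2,6) → (1,6) → (1,5) → (0,5) → (0,6) → (0,7) → (1,7) → (1,8) → (1,9) → (0,9) → (0,10) → (0,11) → (1,11) → (1,12) → (2,12) → (3,12) → (3,11) → (2,11) → (2,10) → (2,9) → (3,9) → (3,10) → (4,10) → (5,10) → (6,10) → (7,10) → (8,10) → (9,10) → (9,11) → (9,12) → (10,12) → (11,12) → (12,12)
Directions: down, down, down, right, up, up, right, up, right, down, down, right, down, down, down, left, up, left, left, down, left, down, right, down, down, left, down, down, down, right, right, right, up, left, up, right, up, right, right, up, right, up, up, left, up, up, up, right, up, left, up, right, right, down, right, right, up, right, right, down, right, down, down, left, up, left, left, down, right, down, down, down, down, down, down, right, right, down, down, down

Solution:

┌───┬─────┬───────┬───────┐
│A  │↱ ↓  │↱ → ↓  │↱ → ↓  │
│ ┌─┘ ╷ ╷ │ ╶─┐ ╶─┘ ╶─┐ ╶─┤
│↓│↱ ↑│↓│ │↑ ↰│↳ → ↑  │↳ ↓│
│ │ ┌─┤ └─┼─╴ ├───┬───┴─┐ │
│↓│↑│ │↳ ↓│↱ ↑│   │↓ ← ↰│↓│
│ ╵ ╵ └─┐ │ ┌─┴─╴ │ ╶─┐ ╵ │
│↳ ↑    │↓│↑│     │↳ ↓│↑ ↲│
│ ┌─────┤ │ │ ╶─┐ └─┐ ├─╴ │
│ │↓ ← ↰│↓│↑│   │   │↓│   │
├─┘ ┌─┐ ╵ │ └─┐ └─┐ │ │ ┌─┤
│↓ ↲│ │↑ ↲│↑ ↰│   │ │↓│ │ │
│ ╶─┤ ├─╴ └─┐ ├─╴ │ │ │ ╵ │
│↳ ↓│ │     │↑│   │ │↓│   │
│ ╷ │ ╵ ╶─┬─┘ │ ╶─┤ │ ├─┐ │
│ │↓│     │↱ ↑│   │ │↓│ │ │
├─┘ │ ┌───┘ ┌─┘ ╷ └─┤ │ ╵ │
│↓ ↲│ │↱ → ↑│   │   │↓│   │
│ ╷ ├─┘ ┌───┴───┴─┐ │ └───┤
│↓│ │↱ ↑│         │ │↳ → ↓│
│ │ │ ╶─┼─╴ ┌─┬─╴ ╵ ├───╴ │
│↓│ │↑ ↰│   │ │     │    ↓│
│ └─┴─╴ │ ╶─┤ └─┬───┘ ┌─┐ │
│↳ → → ↑│   │   │     │ │↓│
│ ╶─────┴─╴ └─┐ ╵ ┌───┘ ╵ │
│             │   │      B│
└─────────────┴───┴───────┘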